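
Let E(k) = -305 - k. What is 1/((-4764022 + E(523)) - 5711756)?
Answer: -1/10476606 ≈ -9.5451e-8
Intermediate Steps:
1/((-4764022 + E(523)) - 5711756) = 1/((-4764022 + (-305 - 1*523)) - 5711756) = 1/((-4764022 + (-305 - 523)) - 5711756) = 1/((-4764022 - 828) - 5711756) = 1/(-4764850 - 5711756) = 1/(-10476606) = -1/10476606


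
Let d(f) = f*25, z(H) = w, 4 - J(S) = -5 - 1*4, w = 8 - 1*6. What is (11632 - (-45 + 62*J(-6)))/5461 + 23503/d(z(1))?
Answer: 128893433/273050 ≈ 472.05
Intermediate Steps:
w = 2 (w = 8 - 6 = 2)
J(S) = 13 (J(S) = 4 - (-5 - 1*4) = 4 - (-5 - 4) = 4 - 1*(-9) = 4 + 9 = 13)
z(H) = 2
d(f) = 25*f
(11632 - (-45 + 62*J(-6)))/5461 + 23503/d(z(1)) = (11632 - (-45 + 62*13))/5461 + 23503/((25*2)) = (11632 - (-45 + 806))*(1/5461) + 23503/50 = (11632 - 1*761)*(1/5461) + 23503*(1/50) = (11632 - 761)*(1/5461) + 23503/50 = 10871*(1/5461) + 23503/50 = 10871/5461 + 23503/50 = 128893433/273050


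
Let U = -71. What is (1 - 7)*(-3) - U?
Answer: 89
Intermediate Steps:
(1 - 7)*(-3) - U = (1 - 7)*(-3) - 1*(-71) = -6*(-3) + 71 = 18 + 71 = 89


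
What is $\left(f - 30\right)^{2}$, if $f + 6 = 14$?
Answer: $484$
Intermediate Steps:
$f = 8$ ($f = -6 + 14 = 8$)
$\left(f - 30\right)^{2} = \left(8 - 30\right)^{2} = \left(-22\right)^{2} = 484$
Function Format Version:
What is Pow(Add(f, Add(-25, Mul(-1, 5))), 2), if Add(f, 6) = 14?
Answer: 484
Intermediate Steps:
f = 8 (f = Add(-6, 14) = 8)
Pow(Add(f, Add(-25, Mul(-1, 5))), 2) = Pow(Add(8, Add(-25, Mul(-1, 5))), 2) = Pow(Add(8, Add(-25, -5)), 2) = Pow(Add(8, -30), 2) = Pow(-22, 2) = 484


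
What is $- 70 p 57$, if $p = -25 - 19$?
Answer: $175560$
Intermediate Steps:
$p = -44$ ($p = -25 - 19 = -44$)
$- 70 p 57 = \left(-70\right) \left(-44\right) 57 = 3080 \cdot 57 = 175560$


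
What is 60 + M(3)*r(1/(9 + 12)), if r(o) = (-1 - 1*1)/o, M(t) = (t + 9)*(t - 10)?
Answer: 3588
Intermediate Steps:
M(t) = (-10 + t)*(9 + t) (M(t) = (9 + t)*(-10 + t) = (-10 + t)*(9 + t))
r(o) = -2/o (r(o) = (-1 - 1)/o = -2/o)
60 + M(3)*r(1/(9 + 12)) = 60 + (-90 + 3² - 1*3)*(-2/(1/(9 + 12))) = 60 + (-90 + 9 - 3)*(-2/(1/21)) = 60 - (-168)/1/21 = 60 - (-168)*21 = 60 - 84*(-42) = 60 + 3528 = 3588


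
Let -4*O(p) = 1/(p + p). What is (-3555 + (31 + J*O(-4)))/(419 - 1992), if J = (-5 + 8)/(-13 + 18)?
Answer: 563837/251680 ≈ 2.2403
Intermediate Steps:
O(p) = -1/(8*p) (O(p) = -1/(4*(p + p)) = -1/(2*p)/4 = -1/(8*p))
J = ⅗ (J = 3/5 = 3*(⅕) = ⅗ ≈ 0.60000)
(-3555 + (31 + J*O(-4)))/(419 - 1992) = (-3555 + (31 + 3*(-⅛/(-4))/5))/(419 - 1992) = (-3555 + (31 + 3*(-⅛*(-¼))/5))/(-1573) = (-3555 + (31 + (⅗)*(1/32)))*(-1/1573) = (-3555 + (31 + 3/160))*(-1/1573) = (-3555 + 4963/160)*(-1/1573) = -563837/160*(-1/1573) = 563837/251680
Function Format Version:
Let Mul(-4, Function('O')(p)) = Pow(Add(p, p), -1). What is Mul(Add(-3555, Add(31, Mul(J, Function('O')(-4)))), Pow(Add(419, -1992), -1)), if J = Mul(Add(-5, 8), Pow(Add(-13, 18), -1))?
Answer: Rational(563837, 251680) ≈ 2.2403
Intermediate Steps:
Function('O')(p) = Mul(Rational(-1, 8), Pow(p, -1)) (Function('O')(p) = Mul(Rational(-1, 4), Pow(Add(p, p), -1)) = Mul(Rational(-1, 4), Pow(Mul(2, p), -1)) = Mul(Rational(-1, 4), Mul(Rational(1, 2), Pow(p, -1))) = Mul(Rational(-1, 8), Pow(p, -1)))
J = Rational(3, 5) (J = Mul(3, Pow(5, -1)) = Mul(3, Rational(1, 5)) = Rational(3, 5) ≈ 0.60000)
Mul(Add(-3555, Add(31, Mul(J, Function('O')(-4)))), Pow(Add(419, -1992), -1)) = Mul(Add(-3555, Add(31, Mul(Rational(3, 5), Mul(Rational(-1, 8), Pow(-4, -1))))), Pow(Add(419, -1992), -1)) = Mul(Add(-3555, Add(31, Mul(Rational(3, 5), Mul(Rational(-1, 8), Rational(-1, 4))))), Pow(-1573, -1)) = Mul(Add(-3555, Add(31, Mul(Rational(3, 5), Rational(1, 32)))), Rational(-1, 1573)) = Mul(Add(-3555, Add(31, Rational(3, 160))), Rational(-1, 1573)) = Mul(Add(-3555, Rational(4963, 160)), Rational(-1, 1573)) = Mul(Rational(-563837, 160), Rational(-1, 1573)) = Rational(563837, 251680)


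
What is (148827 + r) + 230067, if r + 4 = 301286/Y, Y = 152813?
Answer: 57899618856/152813 ≈ 3.7889e+5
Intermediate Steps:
r = -309966/152813 (r = -4 + 301286/152813 = -309966/152813 ≈ -2.0284)
(148827 + r) + 230067 = (148827 - 309966/152813) + 230067 = 22742390385/152813 + 230067 = 57899618856/152813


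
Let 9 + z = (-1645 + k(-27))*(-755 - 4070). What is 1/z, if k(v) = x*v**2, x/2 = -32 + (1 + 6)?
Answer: 1/183808366 ≈ 5.4404e-9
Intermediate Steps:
x = -50 (x = 2*(-32 + (1 + 6)) = 2*(-32 + 7) = 2*(-25) = -50)
k(v) = -50*v**2
z = 183808366 (z = -9 + (-1645 - 50*(-27)**2)*(-755 - 4070) = -9 + (-1645 - 50*729)*(-4825) = -9 + (-1645 - 36450)*(-4825) = -9 - 38095*(-4825) = -9 + 183808375 = 183808366)
1/z = 1/183808366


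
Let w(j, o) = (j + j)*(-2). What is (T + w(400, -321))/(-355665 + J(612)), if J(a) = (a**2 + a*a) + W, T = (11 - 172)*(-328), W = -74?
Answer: 51208/393349 ≈ 0.13018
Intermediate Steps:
T = 52808 (T = -161*(-328) = 52808)
w(j, o) = -4*j (w(j, o) = (2*j)*(-2) = -4*j)
J(a) = -74 + 2*a**2 (J(a) = (a**2 + a*a) - 74 = (a**2 + a**2) - 74 = 2*a**2 - 74 = -74 + 2*a**2)
(T + w(400, -321))/(-355665 + J(612)) = (52808 - 4*400)/(-355665 + (-74 + 2*612**2)) = (52808 - 1600)/(-355665 + (-74 + 2*374544)) = 51208/(-355665 + (-74 + 749088)) = 51208/(-355665 + 749014) = 51208/393349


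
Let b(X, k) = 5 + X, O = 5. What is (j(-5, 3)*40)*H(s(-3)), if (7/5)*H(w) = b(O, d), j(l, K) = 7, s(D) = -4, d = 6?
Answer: 2000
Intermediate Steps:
H(w) = 50/7 (H(w) = 5*(5 + 5)/7 = (5/7)*10 = 50/7)
(j(-5, 3)*40)*H(s(-3)) = (7*40)*(50/7) = 280*(50/7) = 2000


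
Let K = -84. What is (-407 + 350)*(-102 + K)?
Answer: 10602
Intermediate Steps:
(-407 + 350)*(-102 + K) = (-407 + 350)*(-102 - 84) = -57*(-186) = 10602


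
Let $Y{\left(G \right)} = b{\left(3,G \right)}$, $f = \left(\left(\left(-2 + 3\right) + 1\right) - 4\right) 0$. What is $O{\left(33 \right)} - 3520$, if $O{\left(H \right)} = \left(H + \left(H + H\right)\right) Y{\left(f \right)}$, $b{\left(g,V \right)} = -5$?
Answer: $-4015$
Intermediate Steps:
$f = 0$ ($f = \left(\left(1 + 1\right) - 4\right) 0 = \left(2 - 4\right) 0 = \left(-2\right) 0 = 0$)
$Y{\left(G \right)} = -5$
$O{\left(H \right)} = - 15 H$ ($O{\left(H \right)} = \left(H + \left(H + H\right)\right) \left(-5\right) = \left(H + 2 H\right) \left(-5\right) = 3 H \left(-5\right) = - 15 H$)
$O{\left(33 \right)} - 3520 = \left(-15\right) 33 - 3520 = -495 - 3520 = -4015$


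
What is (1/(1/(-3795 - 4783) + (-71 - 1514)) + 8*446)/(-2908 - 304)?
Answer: -24255493415/21835386386 ≈ -1.1108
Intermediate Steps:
(1/(1/(-3795 - 4783) + (-71 - 1514)) + 8*446)/(-2908 - 304) = (1/(1/(-8578) - 1585) + 3568)/(-3212) = (1/(-1/8578 - 1585) + 3568)*(-1/3212) = (1/(-13596131/8578) + 3568)*(-1/3212) = (-8578/13596131 + 3568)*(-1/3212) = (48510986830/13596131)*(-1/3212) = -24255493415/21835386386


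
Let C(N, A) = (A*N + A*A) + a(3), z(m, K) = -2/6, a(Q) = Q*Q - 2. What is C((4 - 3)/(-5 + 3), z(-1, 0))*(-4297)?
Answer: -562907/18 ≈ -31273.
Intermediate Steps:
a(Q) = -2 + Q² (a(Q) = Q² - 2 = -2 + Q²)
z(m, K) = -⅓ (z(m, K) = -2*⅙ = -⅓)
C(N, A) = 7 + A² + A*N (C(N, A) = (A*N + A*A) + (-2 + 3²) = (A*N + A²) + (-2 + 9) = (A² + A*N) + 7 = 7 + A² + A*N)
C((4 - 3)/(-5 + 3), z(-1, 0))*(-4297) = (7 + (-⅓)² - (4 - 3)/(3*(-5 + 3)))*(-4297) = (7 + ⅑ - 1/(3*(-2)))*(-4297) = (7 + ⅑ - (-1)/(3*2))*(-4297) = (7 + ⅑ - ⅓*(-½))*(-4297) = (7 + ⅑ + ⅙)*(-4297) = (131/18)*(-4297) = -562907/18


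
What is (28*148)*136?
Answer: 563584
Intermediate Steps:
(28*148)*136 = 4144*136 = 563584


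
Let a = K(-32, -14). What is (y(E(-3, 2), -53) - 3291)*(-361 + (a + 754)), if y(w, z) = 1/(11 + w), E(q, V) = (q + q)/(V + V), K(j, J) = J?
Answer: -23697733/19 ≈ -1.2472e+6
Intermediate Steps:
a = -14
E(q, V) = q/V (E(q, V) = (2*q)/((2*V)) = (2*q)*(1/(2*V)) = q/V)
(y(E(-3, 2), -53) - 3291)*(-361 + (a + 754)) = (1/(11 - 3/2) - 3291)*(-361 + (-14 + 754)) = (1/(11 - 3*½) - 3291)*(-361 + 740) = (1/(11 - 3/2) - 3291)*379 = (1/(19/2) - 3291)*379 = (2/19 - 3291)*379 = -62527/19*379 = -23697733/19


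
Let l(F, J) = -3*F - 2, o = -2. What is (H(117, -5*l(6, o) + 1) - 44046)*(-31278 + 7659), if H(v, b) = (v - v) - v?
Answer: 1043085897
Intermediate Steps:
l(F, J) = -2 - 3*F
H(v, b) = -v (H(v, b) = 0 - v = -v)
(H(117, -5*l(6, o) + 1) - 44046)*(-31278 + 7659) = (-1*117 - 44046)*(-31278 + 7659) = (-117 - 44046)*(-23619) = -44163*(-23619) = 1043085897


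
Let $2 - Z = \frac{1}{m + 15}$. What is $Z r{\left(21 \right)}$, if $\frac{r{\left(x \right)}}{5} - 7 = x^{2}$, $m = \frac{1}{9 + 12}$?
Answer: $\frac{342160}{79} \approx 4331.1$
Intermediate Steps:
$m = \frac{1}{21} \approx 0.047619$
$r{\left(x \right)} = 35 + 5 x^{2}$
$Z = \frac{611}{316}$ ($Z = 2 - \frac{1}{\frac{1}{21} + 15} = 2 - \frac{1}{\frac{316}{21}} = 2 - \frac{21}{316} = \frac{611}{316} \approx 1.9335$)
$Z r{\left(21 \right)} = \frac{611 \left(35 + 5 \cdot 21^{2}\right)}{316} = \frac{611 \left(35 + 5 \cdot 441\right)}{316} = \frac{611 \left(35 + 2205\right)}{316} = \frac{611}{316} \cdot 2240 = \frac{342160}{79}$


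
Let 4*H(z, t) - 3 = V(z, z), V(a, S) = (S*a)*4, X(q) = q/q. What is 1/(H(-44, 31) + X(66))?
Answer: 4/7751 ≈ 0.00051606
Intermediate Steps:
X(q) = 1
V(a, S) = 4*S*a
H(z, t) = ¾ + z² (H(z, t) = ¾ + (4*z*z)/4 = ¾ + (4*z²)/4 = ¾ + z²)
1/(H(-44, 31) + X(66)) = 1/((¾ + (-44)²) + 1) = 1/((¾ + 1936) + 1) = 1/(7747/4 + 1) = 1/(7751/4) = 4/7751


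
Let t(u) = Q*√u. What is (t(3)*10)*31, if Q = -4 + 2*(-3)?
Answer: -3100*√3 ≈ -5369.4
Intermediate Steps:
Q = -10 (Q = -4 - 6 = -10)
t(u) = -10*√u
(t(3)*10)*31 = (-10*√3*10)*31 = -100*√3*31 = -3100*√3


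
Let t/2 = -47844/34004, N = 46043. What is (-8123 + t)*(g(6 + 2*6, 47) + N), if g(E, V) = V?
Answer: -3183784049050/8501 ≈ -3.7452e+8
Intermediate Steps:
t = -23922/8501 (t = 2*(-47844/34004) = 2*(-47844*1/34004) = 2*(-11961/8501) = -23922/8501 ≈ -2.8140)
(-8123 + t)*(g(6 + 2*6, 47) + N) = (-8123 - 23922/8501)*(47 + 46043) = -69077545/8501*46090 = -3183784049050/8501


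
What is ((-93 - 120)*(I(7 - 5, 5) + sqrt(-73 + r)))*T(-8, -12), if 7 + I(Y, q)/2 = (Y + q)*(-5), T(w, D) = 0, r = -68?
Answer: 0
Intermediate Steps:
I(Y, q) = -14 - 10*Y - 10*q (I(Y, q) = -14 + 2*((Y + q)*(-5)) = -14 + 2*(-5*Y - 5*q) = -14 + (-10*Y - 10*q) = -14 - 10*Y - 10*q)
((-93 - 120)*(I(7 - 5, 5) + sqrt(-73 + r)))*T(-8, -12) = ((-93 - 120)*((-14 - 10*(7 - 5) - 10*5) + sqrt(-73 - 68)))*0 = -213*((-14 - 10*2 - 50) + sqrt(-141))*0 = -213*((-14 - 20 - 50) + I*sqrt(141))*0 = -213*(-84 + I*sqrt(141))*0 = (17892 - 213*I*sqrt(141))*0 = 0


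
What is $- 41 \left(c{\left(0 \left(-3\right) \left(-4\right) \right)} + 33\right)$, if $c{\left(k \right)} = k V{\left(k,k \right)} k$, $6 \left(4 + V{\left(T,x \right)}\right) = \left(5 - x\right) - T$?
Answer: $-1353$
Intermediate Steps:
$V{\left(T,x \right)} = - \frac{19}{6} - \frac{T}{6} - \frac{x}{6}$ ($V{\left(T,x \right)} = -4 + \frac{\left(5 - x\right) - T}{6} = -4 + \frac{5 - T - x}{6} = -4 - \left(- \frac{5}{6} + \frac{T}{6} + \frac{x}{6}\right) = - \frac{19}{6} - \frac{T}{6} - \frac{x}{6}$)
$c{\left(k \right)} = k^{2} \left(- \frac{19}{6} - \frac{k}{3}\right)$ ($c{\left(k \right)} = k \left(- \frac{19}{6} - \frac{k}{6} - \frac{k}{6}\right) k = k \left(- \frac{19}{6} - \frac{k}{3}\right) k = k^{2} \left(- \frac{19}{6} - \frac{k}{3}\right)$)
$- 41 \left(c{\left(0 \left(-3\right) \left(-4\right) \right)} + 33\right) = - 41 \left(\frac{\left(0 \left(-3\right) \left(-4\right)\right)^{2} \left(-19 - 2 \cdot 0 \left(-3\right) \left(-4\right)\right)}{6} + 33\right) = - 41 \left(\frac{\left(0 \left(-4\right)\right)^{2} \left(-19 - 2 \cdot 0 \left(-4\right)\right)}{6} + 33\right) = - 41 \left(\frac{0^{2} \left(-19 - 0\right)}{6} + 33\right) = - 41 \left(\frac{1}{6} \cdot 0 \left(-19 + 0\right) + 33\right) = - 41 \left(\frac{1}{6} \cdot 0 \left(-19\right) + 33\right) = - 41 \left(0 + 33\right) = \left(-41\right) 33 = -1353$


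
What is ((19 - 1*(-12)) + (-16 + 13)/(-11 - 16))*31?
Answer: 8680/9 ≈ 964.44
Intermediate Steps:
((19 - 1*(-12)) + (-16 + 13)/(-11 - 16))*31 = ((19 + 12) - 3/(-27))*31 = (31 - 3*(-1/27))*31 = (31 + 1/9)*31 = (280/9)*31 = 8680/9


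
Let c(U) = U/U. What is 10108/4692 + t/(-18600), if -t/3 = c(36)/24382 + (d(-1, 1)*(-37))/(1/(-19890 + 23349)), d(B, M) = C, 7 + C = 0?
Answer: 26004276193739/177320533200 ≈ 146.65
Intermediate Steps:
C = -7 (C = -7 + 0 = -7)
d(B, M) = -7
c(U) = 1
t = -65530111629/24382 (t = -3*(1/24382 + (-7*(-37))/(1/(-19890 + 23349))) = -3*(1*(1/24382) + 259/(1/3459)) = -3*(1/24382 + 259/(1/3459)) = -3*(1/24382 + 259*3459) = -3*(1/24382 + 895881) = -3*21843370543/24382 = -65530111629/24382 ≈ -2.6876e+6)
10108/4692 + t/(-18600) = 10108/4692 - 65530111629/24382/(-18600) = 10108*(1/4692) - 65530111629/24382*(-1/18600) = 2527/1173 + 21843370543/151168400 = 26004276193739/177320533200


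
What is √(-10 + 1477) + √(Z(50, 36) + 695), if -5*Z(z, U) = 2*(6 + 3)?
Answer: 3*√163 + √17285/5 ≈ 64.596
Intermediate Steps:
Z(z, U) = -18/5 (Z(z, U) = -2*(6 + 3)/5 = -2*9/5 = -⅕*18 = -18/5)
√(-10 + 1477) + √(Z(50, 36) + 695) = √(-10 + 1477) + √(-18/5 + 695) = √1467 + √(3457/5) = 3*√163 + √17285/5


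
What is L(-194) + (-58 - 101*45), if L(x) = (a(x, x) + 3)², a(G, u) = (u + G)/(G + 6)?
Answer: -10111383/2209 ≈ -4577.4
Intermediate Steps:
a(G, u) = (G + u)/(6 + G)
L(x) = (3 + 2*x/(6 + x))² (L(x) = ((x + x)/(6 + x) + 3)² = ((2*x)/(6 + x) + 3)² = (2*x/(6 + x) + 3)² = (3 + 2*x/(6 + x))²)
L(-194) + (-58 - 101*45) = (18 + 5*(-194))²/(6 - 194)² + (-58 - 101*45) = (18 - 970)²/(-188)² + (-58 - 4545) = (1/35344)*(-952)² - 4603 = (1/35344)*906304 - 4603 = 56644/2209 - 4603 = -10111383/2209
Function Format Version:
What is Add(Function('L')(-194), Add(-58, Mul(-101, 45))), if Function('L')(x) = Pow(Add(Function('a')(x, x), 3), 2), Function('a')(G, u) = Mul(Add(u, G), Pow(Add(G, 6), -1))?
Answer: Rational(-10111383, 2209) ≈ -4577.4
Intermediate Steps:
Function('a')(G, u) = Mul(Pow(Add(6, G), -1), Add(G, u)) (Function('a')(G, u) = Mul(Add(G, u), Pow(Add(6, G), -1)) = Mul(Pow(Add(6, G), -1), Add(G, u)))
Function('L')(x) = Pow(Add(3, Mul(2, x, Pow(Add(6, x), -1))), 2) (Function('L')(x) = Pow(Add(Mul(Pow(Add(6, x), -1), Add(x, x)), 3), 2) = Pow(Add(Mul(Pow(Add(6, x), -1), Mul(2, x)), 3), 2) = Pow(Add(Mul(2, x, Pow(Add(6, x), -1)), 3), 2) = Pow(Add(3, Mul(2, x, Pow(Add(6, x), -1))), 2))
Add(Function('L')(-194), Add(-58, Mul(-101, 45))) = Add(Mul(Pow(Add(6, -194), -2), Pow(Add(18, Mul(5, -194)), 2)), Add(-58, Mul(-101, 45))) = Add(Mul(Pow(-188, -2), Pow(Add(18, -970), 2)), Add(-58, -4545)) = Add(Mul(Rational(1, 35344), Pow(-952, 2)), -4603) = Add(Mul(Rational(1, 35344), 906304), -4603) = Add(Rational(56644, 2209), -4603) = Rational(-10111383, 2209)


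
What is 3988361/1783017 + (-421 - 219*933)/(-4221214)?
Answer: 8600397227485/3763248161319 ≈ 2.2854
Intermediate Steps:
3988361/1783017 + (-421 - 219*933)/(-4221214) = 3988361*(1/1783017) + (-421 - 204327)*(-1/4221214) = 3988361/1783017 - 204748*(-1/4221214) = 3988361/1783017 + 102374/2110607 = 8600397227485/3763248161319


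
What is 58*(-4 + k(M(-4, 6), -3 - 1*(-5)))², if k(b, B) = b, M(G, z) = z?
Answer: 232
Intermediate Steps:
58*(-4 + k(M(-4, 6), -3 - 1*(-5)))² = 58*(-4 + 6)² = 58*2² = 58*4 = 232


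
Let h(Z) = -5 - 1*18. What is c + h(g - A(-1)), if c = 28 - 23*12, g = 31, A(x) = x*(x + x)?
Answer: -271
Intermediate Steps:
A(x) = 2*x² (A(x) = x*(2*x) = 2*x²)
c = -248 (c = 28 - 276 = -248)
h(Z) = -23 (h(Z) = -5 - 18 = -23)
c + h(g - A(-1)) = -248 - 23 = -271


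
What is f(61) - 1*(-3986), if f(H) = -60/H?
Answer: 243086/61 ≈ 3985.0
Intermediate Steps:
f(61) - 1*(-3986) = -60/61 - 1*(-3986) = -60*1/61 + 3986 = -60/61 + 3986 = 243086/61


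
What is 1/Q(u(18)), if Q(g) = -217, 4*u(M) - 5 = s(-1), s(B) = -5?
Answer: -1/217 ≈ -0.0046083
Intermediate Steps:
u(M) = 0 (u(M) = 5/4 + (1/4)*(-5) = 5/4 - 5/4 = 0)
1/Q(u(18)) = 1/(-217) = -1/217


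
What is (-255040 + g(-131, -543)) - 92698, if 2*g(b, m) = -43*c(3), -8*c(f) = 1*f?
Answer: -5563679/16 ≈ -3.4773e+5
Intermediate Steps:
c(f) = -f/8
g(b, m) = 129/16 (g(b, m) = (-(-43)*3/8)/2 = (-43*(-3/8))/2 = (½)*(129/8) = 129/16)
(-255040 + g(-131, -543)) - 92698 = (-255040 + 129/16) - 92698 = -4080511/16 - 92698 = -5563679/16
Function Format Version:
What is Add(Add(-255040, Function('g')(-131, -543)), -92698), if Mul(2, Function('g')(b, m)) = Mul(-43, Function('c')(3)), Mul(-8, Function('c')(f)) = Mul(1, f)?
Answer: Rational(-5563679, 16) ≈ -3.4773e+5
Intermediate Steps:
Function('c')(f) = Mul(Rational(-1, 8), f) (Function('c')(f) = Mul(Rational(-1, 8), Mul(1, f)) = Mul(Rational(-1, 8), f))
Function('g')(b, m) = Rational(129, 16) (Function('g')(b, m) = Mul(Rational(1, 2), Mul(-43, Mul(Rational(-1, 8), 3))) = Mul(Rational(1, 2), Mul(-43, Rational(-3, 8))) = Mul(Rational(1, 2), Rational(129, 8)) = Rational(129, 16))
Add(Add(-255040, Function('g')(-131, -543)), -92698) = Add(Add(-255040, Rational(129, 16)), -92698) = Add(Rational(-4080511, 16), -92698) = Rational(-5563679, 16)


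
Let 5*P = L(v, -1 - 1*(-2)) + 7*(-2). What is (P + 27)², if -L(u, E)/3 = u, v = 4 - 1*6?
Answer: 16129/25 ≈ 645.16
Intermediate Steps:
v = -2 (v = 4 - 6 = -2)
L(u, E) = -3*u
P = -8/5 (P = (-3*(-2) + 7*(-2))/5 = (6 - 14)/5 = (⅕)*(-8) = -8/5 ≈ -1.6000)
(P + 27)² = (-8/5 + 27)² = (127/5)² = 16129/25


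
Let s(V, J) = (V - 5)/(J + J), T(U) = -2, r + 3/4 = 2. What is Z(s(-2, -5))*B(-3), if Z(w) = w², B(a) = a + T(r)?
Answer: -49/20 ≈ -2.4500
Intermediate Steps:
r = 5/4 (r = -¾ + 2 = 5/4 ≈ 1.2500)
B(a) = -2 + a (B(a) = a - 2 = -2 + a)
s(V, J) = (-5 + V)/(2*J) (s(V, J) = (-5 + V)/((2*J)) = (-5 + V)*(1/(2*J)) = (-5 + V)/(2*J))
Z(s(-2, -5))*B(-3) = ((½)*(-5 - 2)/(-5))²*(-2 - 3) = ((½)*(-⅕)*(-7))²*(-5) = (7/10)²*(-5) = (49/100)*(-5) = -49/20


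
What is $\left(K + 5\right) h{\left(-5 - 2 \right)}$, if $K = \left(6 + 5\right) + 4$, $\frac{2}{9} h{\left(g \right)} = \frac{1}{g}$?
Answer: $- \frac{90}{7} \approx -12.857$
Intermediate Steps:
$h{\left(g \right)} = \frac{9}{2 g}$
$K = 15$ ($K = 11 + 4 = 15$)
$\left(K + 5\right) h{\left(-5 - 2 \right)} = \left(15 + 5\right) \frac{9}{2 \left(-5 - 2\right)} = 20 \frac{9}{2 \left(-5 - 2\right)} = 20 \frac{9}{2 \left(-7\right)} = 20 \cdot \frac{9}{2} \left(- \frac{1}{7}\right) = 20 \left(- \frac{9}{14}\right) = - \frac{90}{7}$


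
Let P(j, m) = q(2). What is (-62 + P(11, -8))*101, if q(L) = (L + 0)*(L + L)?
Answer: -5454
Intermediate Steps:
q(L) = 2*L² (q(L) = L*(2*L) = 2*L²)
P(j, m) = 8 (P(j, m) = 2*2² = 2*4 = 8)
(-62 + P(11, -8))*101 = (-62 + 8)*101 = -54*101 = -5454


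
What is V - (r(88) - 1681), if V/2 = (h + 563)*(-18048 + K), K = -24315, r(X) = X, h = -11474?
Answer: 924446979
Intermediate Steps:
V = 924445386 (V = 2*((-11474 + 563)*(-18048 - 24315)) = 2*(-10911*(-42363)) = 2*462222693 = 924445386)
V - (r(88) - 1681) = 924445386 - (88 - 1681) = 924445386 - 1*(-1593) = 924445386 + 1593 = 924446979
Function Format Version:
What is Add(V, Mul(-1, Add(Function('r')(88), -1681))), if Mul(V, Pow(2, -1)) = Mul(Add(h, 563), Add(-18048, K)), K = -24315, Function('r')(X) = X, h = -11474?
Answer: 924446979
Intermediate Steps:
V = 924445386 (V = Mul(2, Mul(Add(-11474, 563), Add(-18048, -24315))) = Mul(2, Mul(-10911, -42363)) = Mul(2, 462222693) = 924445386)
Add(V, Mul(-1, Add(Function('r')(88), -1681))) = Add(924445386, Mul(-1, Add(88, -1681))) = Add(924445386, Mul(-1, -1593)) = Add(924445386, 1593) = 924446979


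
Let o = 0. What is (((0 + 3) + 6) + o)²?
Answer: 81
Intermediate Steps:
(((0 + 3) + 6) + o)² = (((0 + 3) + 6) + 0)² = ((3 + 6) + 0)² = (9 + 0)² = 9² = 81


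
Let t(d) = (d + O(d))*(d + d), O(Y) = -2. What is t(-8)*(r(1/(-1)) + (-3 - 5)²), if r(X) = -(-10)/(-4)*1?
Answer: 9840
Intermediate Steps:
t(d) = 2*d*(-2 + d) (t(d) = (d - 2)*(d + d) = (-2 + d)*(2*d) = 2*d*(-2 + d))
r(X) = -5/2 (r(X) = -(-10)*(-1)/4*1 = -5*½*1 = -5/2*1 = -5/2)
t(-8)*(r(1/(-1)) + (-3 - 5)²) = (2*(-8)*(-2 - 8))*(-5/2 + (-3 - 5)²) = (2*(-8)*(-10))*(-5/2 + (-8)²) = 160*(-5/2 + 64) = 160*(123/2) = 9840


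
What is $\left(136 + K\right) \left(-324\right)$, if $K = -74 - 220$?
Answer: $51192$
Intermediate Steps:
$K = -294$ ($K = -74 - 220 = -294$)
$\left(136 + K\right) \left(-324\right) = \left(136 - 294\right) \left(-324\right) = \left(-158\right) \left(-324\right) = 51192$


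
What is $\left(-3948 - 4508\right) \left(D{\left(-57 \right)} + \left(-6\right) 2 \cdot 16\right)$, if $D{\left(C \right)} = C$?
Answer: $2105544$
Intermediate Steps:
$\left(-3948 - 4508\right) \left(D{\left(-57 \right)} + \left(-6\right) 2 \cdot 16\right) = \left(-3948 - 4508\right) \left(-57 + \left(-6\right) 2 \cdot 16\right) = - 8456 \left(-57 - 192\right) = \left(-8456\right) \left(-249\right) = 2105544$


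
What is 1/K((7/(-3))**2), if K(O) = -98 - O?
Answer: -9/931 ≈ -0.0096670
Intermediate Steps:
1/K((7/(-3))**2) = 1/(-98 - (7/(-3))**2) = 1/(-98 - (7*(-1/3))**2) = 1/(-98 - (-7/3)**2) = 1/(-98 - 1*49/9) = 1/(-98 - 49/9) = 1/(-931/9) = -9/931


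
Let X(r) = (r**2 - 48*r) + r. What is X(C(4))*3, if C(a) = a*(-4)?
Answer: 3024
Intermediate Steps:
C(a) = -4*a
X(r) = r**2 - 47*r
X(C(4))*3 = ((-4*4)*(-47 - 4*4))*3 = -16*(-47 - 16)*3 = -16*(-63)*3 = 1008*3 = 3024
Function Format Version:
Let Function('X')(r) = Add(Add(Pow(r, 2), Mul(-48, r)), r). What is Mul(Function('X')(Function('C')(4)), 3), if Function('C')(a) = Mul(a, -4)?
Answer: 3024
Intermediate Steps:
Function('C')(a) = Mul(-4, a)
Function('X')(r) = Add(Pow(r, 2), Mul(-47, r))
Mul(Function('X')(Function('C')(4)), 3) = Mul(Mul(Mul(-4, 4), Add(-47, Mul(-4, 4))), 3) = Mul(Mul(-16, Add(-47, -16)), 3) = Mul(Mul(-16, -63), 3) = Mul(1008, 3) = 3024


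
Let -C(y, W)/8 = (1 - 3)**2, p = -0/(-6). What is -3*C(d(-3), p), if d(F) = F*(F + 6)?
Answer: 96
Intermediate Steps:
p = 0 (p = -0*(-1)/6 = -4*0 = 0)
d(F) = F*(6 + F)
C(y, W) = -32 (C(y, W) = -8*(1 - 3)**2 = -8*(-2)**2 = -8*4 = -32)
-3*C(d(-3), p) = -3*(-32) = 96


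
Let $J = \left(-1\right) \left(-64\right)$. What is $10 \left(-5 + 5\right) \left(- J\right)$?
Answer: $0$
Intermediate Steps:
$J = 64$
$10 \left(-5 + 5\right) \left(- J\right) = 10 \left(-5 + 5\right) \left(\left(-1\right) 64\right) = 10 \cdot 0 \left(-64\right) = 0 \left(-64\right) = 0$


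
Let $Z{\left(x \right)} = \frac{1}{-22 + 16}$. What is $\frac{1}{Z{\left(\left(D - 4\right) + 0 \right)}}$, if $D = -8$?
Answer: $-6$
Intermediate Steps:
$Z{\left(x \right)} = - \frac{1}{6}$ ($Z{\left(x \right)} = \frac{1}{-6} = - \frac{1}{6}$)
$\frac{1}{Z{\left(\left(D - 4\right) + 0 \right)}} = \frac{1}{- \frac{1}{6}} = -6$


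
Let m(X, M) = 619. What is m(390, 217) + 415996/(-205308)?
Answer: 31667414/51327 ≈ 616.97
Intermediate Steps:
m(390, 217) + 415996/(-205308) = 619 + 415996/(-205308) = 619 + 415996*(-1/205308) = 619 - 103999/51327 = 31667414/51327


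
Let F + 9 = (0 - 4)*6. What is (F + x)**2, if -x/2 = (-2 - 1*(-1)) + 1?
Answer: 1089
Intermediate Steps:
F = -33 (F = -9 + (0 - 4)*6 = -9 - 4*6 = -9 - 24 = -33)
x = 0 (x = -2*((-2 - 1*(-1)) + 1) = -2*((-2 + 1) + 1) = -2*(-1 + 1) = -2*0 = 0)
(F + x)**2 = (-33 + 0)**2 = (-33)**2 = 1089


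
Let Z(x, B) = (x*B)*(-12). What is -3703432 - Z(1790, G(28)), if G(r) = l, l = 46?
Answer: -2715352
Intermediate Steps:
G(r) = 46
Z(x, B) = -12*B*x (Z(x, B) = (B*x)*(-12) = -12*B*x)
-3703432 - Z(1790, G(28)) = -3703432 - (-12)*46*1790 = -3703432 - 1*(-988080) = -3703432 + 988080 = -2715352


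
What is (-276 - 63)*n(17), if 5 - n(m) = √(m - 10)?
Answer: -1695 + 339*√7 ≈ -798.09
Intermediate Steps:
n(m) = 5 - √(-10 + m) (n(m) = 5 - √(m - 10) = 5 - √(-10 + m))
(-276 - 63)*n(17) = (-276 - 63)*(5 - √(-10 + 17)) = -339*(5 - √7) = -1695 + 339*√7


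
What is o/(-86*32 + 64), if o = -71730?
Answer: 11955/448 ≈ 26.685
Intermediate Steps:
o/(-86*32 + 64) = -71730/(-86*32 + 64) = -71730/(-2752 + 64) = -71730/(-2688) = -71730*(-1/2688) = 11955/448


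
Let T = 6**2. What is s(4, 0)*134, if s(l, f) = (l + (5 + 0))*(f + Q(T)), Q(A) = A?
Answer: 43416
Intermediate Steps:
T = 36
s(l, f) = (5 + l)*(36 + f) (s(l, f) = (l + (5 + 0))*(f + 36) = (l + 5)*(36 + f) = (5 + l)*(36 + f))
s(4, 0)*134 = (180 + 5*0 + 36*4 + 0*4)*134 = (180 + 0 + 144 + 0)*134 = 324*134 = 43416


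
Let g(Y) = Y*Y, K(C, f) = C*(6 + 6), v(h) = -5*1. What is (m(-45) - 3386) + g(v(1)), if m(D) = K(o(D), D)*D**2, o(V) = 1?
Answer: 20939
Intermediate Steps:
v(h) = -5
K(C, f) = 12*C (K(C, f) = C*12 = 12*C)
g(Y) = Y**2
m(D) = 12*D**2 (m(D) = (12*1)*D**2 = 12*D**2)
(m(-45) - 3386) + g(v(1)) = (12*(-45)**2 - 3386) + (-5)**2 = (12*2025 - 3386) + 25 = (24300 - 3386) + 25 = 20914 + 25 = 20939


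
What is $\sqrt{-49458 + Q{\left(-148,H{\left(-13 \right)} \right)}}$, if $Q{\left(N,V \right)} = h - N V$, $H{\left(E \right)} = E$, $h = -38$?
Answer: $2 i \sqrt{12855} \approx 226.76 i$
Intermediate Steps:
$Q{\left(N,V \right)} = -38 - N V$
$\sqrt{-49458 + Q{\left(-148,H{\left(-13 \right)} \right)}} = \sqrt{-49458 - \left(38 - -1924\right)} = \sqrt{-49458 - 1962} = \sqrt{-51420} = 2 i \sqrt{12855}$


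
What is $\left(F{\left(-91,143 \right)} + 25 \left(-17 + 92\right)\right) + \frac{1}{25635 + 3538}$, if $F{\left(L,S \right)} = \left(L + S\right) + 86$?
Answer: $\frac{58725250}{29173} \approx 2013.0$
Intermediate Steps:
$F{\left(L,S \right)} = 86 + L + S$
$\left(F{\left(-91,143 \right)} + 25 \left(-17 + 92\right)\right) + \frac{1}{25635 + 3538} = \left(\left(86 - 91 + 143\right) + 25 \left(-17 + 92\right)\right) + \frac{1}{25635 + 3538} = \left(138 + 25 \cdot 75\right) + \frac{1}{29173} = \left(138 + 1875\right) + \frac{1}{29173} = 2013 + \frac{1}{29173} = \frac{58725250}{29173}$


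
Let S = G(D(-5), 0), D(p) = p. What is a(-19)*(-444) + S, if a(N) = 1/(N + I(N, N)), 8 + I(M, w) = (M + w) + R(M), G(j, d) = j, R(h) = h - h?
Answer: 119/65 ≈ 1.8308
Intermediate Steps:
R(h) = 0
S = -5
I(M, w) = -8 + M + w (I(M, w) = -8 + ((M + w) + 0) = -8 + (M + w) = -8 + M + w)
a(N) = 1/(-8 + 3*N) (a(N) = 1/(N + (-8 + N + N)) = 1/(N + (-8 + 2*N)) = 1/(-8 + 3*N))
a(-19)*(-444) + S = -444/(-8 + 3*(-19)) - 5 = -444/(-8 - 57) - 5 = -444/(-65) - 5 = -1/65*(-444) - 5 = 444/65 - 5 = 119/65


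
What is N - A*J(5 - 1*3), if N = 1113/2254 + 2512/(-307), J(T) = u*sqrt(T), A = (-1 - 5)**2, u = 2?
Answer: -760051/98854 - 72*sqrt(2) ≈ -109.51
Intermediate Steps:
A = 36 (A = (-6)**2 = 36)
J(T) = 2*sqrt(T)
N = -760051/98854 (N = 1113*(1/2254) + 2512*(-1/307) = 159/322 - 2512/307 = -760051/98854 ≈ -7.6886)
N - A*J(5 - 1*3) = -760051/98854 - 36*2*sqrt(5 - 1*3) = -760051/98854 - 36*2*sqrt(5 - 3) = -760051/98854 - 36*2*sqrt(2) = -760051/98854 - 72*sqrt(2)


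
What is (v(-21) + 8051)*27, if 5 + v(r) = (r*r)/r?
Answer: 216675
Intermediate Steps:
v(r) = -5 + r (v(r) = -5 + (r*r)/r = -5 + r**2/r = -5 + r)
(v(-21) + 8051)*27 = ((-5 - 21) + 8051)*27 = (-26 + 8051)*27 = 8025*27 = 216675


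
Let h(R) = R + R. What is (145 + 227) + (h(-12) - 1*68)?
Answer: 280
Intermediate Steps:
h(R) = 2*R
(145 + 227) + (h(-12) - 1*68) = (145 + 227) + (2*(-12) - 1*68) = 372 + (-24 - 68) = 372 - 92 = 280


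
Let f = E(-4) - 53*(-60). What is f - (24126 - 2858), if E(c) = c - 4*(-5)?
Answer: -18072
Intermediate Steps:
E(c) = 20 + c (E(c) = c + 20 = 20 + c)
f = 3196 (f = (20 - 4) - 53*(-60) = 16 + 3180 = 3196)
f - (24126 - 2858) = 3196 - (24126 - 2858) = 3196 - 1*21268 = 3196 - 21268 = -18072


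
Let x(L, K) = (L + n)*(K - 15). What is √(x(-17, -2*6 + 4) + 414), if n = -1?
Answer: 6*√23 ≈ 28.775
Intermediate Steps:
x(L, K) = (-1 + L)*(-15 + K) (x(L, K) = (L - 1)*(K - 15) = (-1 + L)*(-15 + K))
√(x(-17, -2*6 + 4) + 414) = √((15 - (-2*6 + 4) - 15*(-17) + (-2*6 + 4)*(-17)) + 414) = √((15 - (-12 + 4) + 255 + (-12 + 4)*(-17)) + 414) = √((15 - 1*(-8) + 255 - 8*(-17)) + 414) = √((15 + 8 + 255 + 136) + 414) = √(414 + 414) = √828 = 6*√23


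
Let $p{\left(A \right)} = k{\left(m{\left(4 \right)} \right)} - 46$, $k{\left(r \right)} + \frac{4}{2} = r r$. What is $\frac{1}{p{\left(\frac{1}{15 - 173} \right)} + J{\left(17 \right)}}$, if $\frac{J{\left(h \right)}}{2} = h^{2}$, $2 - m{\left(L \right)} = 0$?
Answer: $\frac{1}{534} \approx 0.0018727$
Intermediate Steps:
$m{\left(L \right)} = 2$ ($m{\left(L \right)} = 2 - 0 = 2 + 0 = 2$)
$J{\left(h \right)} = 2 h^{2}$
$k{\left(r \right)} = -2 + r^{2}$ ($k{\left(r \right)} = -2 + r r = -2 + r^{2}$)
$p{\left(A \right)} = -44$ ($p{\left(A \right)} = \left(-2 + 2^{2}\right) - 46 = \left(-2 + 4\right) - 46 = 2 - 46 = -44$)
$\frac{1}{p{\left(\frac{1}{15 - 173} \right)} + J{\left(17 \right)}} = \frac{1}{-44 + 2 \cdot 17^{2}} = \frac{1}{-44 + 2 \cdot 289} = \frac{1}{-44 + 578} = \frac{1}{534}$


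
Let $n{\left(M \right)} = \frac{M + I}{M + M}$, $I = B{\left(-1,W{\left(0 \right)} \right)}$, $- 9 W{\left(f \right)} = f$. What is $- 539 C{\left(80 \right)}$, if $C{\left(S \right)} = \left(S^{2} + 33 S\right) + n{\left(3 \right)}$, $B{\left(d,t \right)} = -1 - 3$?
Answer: $- \frac{29234821}{6} \approx -4.8725 \cdot 10^{6}$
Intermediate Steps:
$W{\left(f \right)} = - \frac{f}{9}$
$B{\left(d,t \right)} = -4$
$I = -4$
$n{\left(M \right)} = \frac{-4 + M}{2 M}$ ($n{\left(M \right)} = \frac{M - 4}{M + M} = \frac{-4 + M}{2 M}$)
$C{\left(S \right)} = - \frac{1}{6} + S^{2} + 33 S$ ($C{\left(S \right)} = \left(S^{2} + 33 S\right) + \frac{-4 + 3}{2 \cdot 3} = \left(S^{2} + 33 S\right) + \frac{1}{2} \cdot \frac{1}{3} \left(-1\right) = \left(S^{2} + 33 S\right) - \frac{1}{6} = - \frac{1}{6} + S^{2} + 33 S$)
$- 539 C{\left(80 \right)} = - 539 \left(- \frac{1}{6} + 80^{2} + 33 \cdot 80\right) = - 539 \left(- \frac{1}{6} + 6400 + 2640\right) = \left(-539\right) \frac{54239}{6} = - \frac{29234821}{6}$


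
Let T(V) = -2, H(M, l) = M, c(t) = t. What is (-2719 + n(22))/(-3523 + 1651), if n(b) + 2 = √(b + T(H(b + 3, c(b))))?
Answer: 907/624 - √5/936 ≈ 1.4511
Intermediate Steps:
n(b) = -2 + √(-2 + b) (n(b) = -2 + √(b - 2) = -2 + √(-2 + b))
(-2719 + n(22))/(-3523 + 1651) = (-2719 + (-2 + √(-2 + 22)))/(-3523 + 1651) = (-2719 + (-2 + √20))/(-1872) = (-2719 + (-2 + 2*√5))*(-1/1872) = (-2721 + 2*√5)*(-1/1872) = 907/624 - √5/936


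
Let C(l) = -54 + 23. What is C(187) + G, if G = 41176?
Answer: 41145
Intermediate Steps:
C(l) = -31
C(187) + G = -31 + 41176 = 41145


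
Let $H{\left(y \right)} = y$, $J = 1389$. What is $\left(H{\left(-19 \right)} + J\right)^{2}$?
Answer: $1876900$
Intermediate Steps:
$\left(H{\left(-19 \right)} + J\right)^{2} = \left(-19 + 1389\right)^{2} = 1370^{2} = 1876900$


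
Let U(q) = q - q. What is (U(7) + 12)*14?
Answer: 168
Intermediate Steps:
U(q) = 0
(U(7) + 12)*14 = (0 + 12)*14 = 12*14 = 168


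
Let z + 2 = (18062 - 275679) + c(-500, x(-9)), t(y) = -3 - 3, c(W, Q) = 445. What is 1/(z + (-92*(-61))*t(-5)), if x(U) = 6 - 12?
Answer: -1/290846 ≈ -3.4382e-6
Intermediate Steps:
x(U) = -6
t(y) = -6
z = -257174 (z = -2 + ((18062 - 275679) + 445) = -2 + (-257617 + 445) = -2 - 257172 = -257174)
1/(z + (-92*(-61))*t(-5)) = 1/(-257174 - 92*(-61)*(-6)) = 1/(-257174 + 5612*(-6)) = 1/(-257174 - 33672) = 1/(-290846) = -1/290846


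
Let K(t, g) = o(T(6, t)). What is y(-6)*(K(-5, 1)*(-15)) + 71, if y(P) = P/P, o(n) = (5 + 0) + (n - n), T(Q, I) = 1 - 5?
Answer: -4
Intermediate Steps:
T(Q, I) = -4
o(n) = 5 (o(n) = 5 + 0 = 5)
K(t, g) = 5
y(P) = 1
y(-6)*(K(-5, 1)*(-15)) + 71 = 1*(5*(-15)) + 71 = 1*(-75) + 71 = -75 + 71 = -4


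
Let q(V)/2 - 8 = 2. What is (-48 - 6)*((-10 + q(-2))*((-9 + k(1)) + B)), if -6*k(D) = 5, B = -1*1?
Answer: 5850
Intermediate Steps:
q(V) = 20 (q(V) = 16 + 2*2 = 16 + 4 = 20)
B = -1
k(D) = -5/6 (k(D) = -1/6*5 = -5/6)
(-48 - 6)*((-10 + q(-2))*((-9 + k(1)) + B)) = (-48 - 6)*((-10 + 20)*((-9 - 5/6) - 1)) = -540*(-59/6 - 1) = -540*(-65)/6 = -54*(-325/3) = 5850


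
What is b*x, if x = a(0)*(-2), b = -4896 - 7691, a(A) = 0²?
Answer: 0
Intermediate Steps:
a(A) = 0
b = -12587
x = 0 (x = 0*(-2) = 0)
b*x = -12587*0 = 0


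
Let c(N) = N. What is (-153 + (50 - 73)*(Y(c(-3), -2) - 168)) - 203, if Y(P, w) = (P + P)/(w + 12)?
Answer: 17609/5 ≈ 3521.8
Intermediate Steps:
Y(P, w) = 2*P/(12 + w) (Y(P, w) = (2*P)/(12 + w) = 2*P/(12 + w))
(-153 + (50 - 73)*(Y(c(-3), -2) - 168)) - 203 = (-153 + (50 - 73)*(2*(-3)/(12 - 2) - 168)) - 203 = (-153 - 23*(2*(-3)/10 - 168)) - 203 = (-153 - 23*(2*(-3)*(⅒) - 168)) - 203 = (-153 - 23*(-⅗ - 168)) - 203 = (-153 - 23*(-843/5)) - 203 = (-153 + 19389/5) - 203 = 18624/5 - 203 = 17609/5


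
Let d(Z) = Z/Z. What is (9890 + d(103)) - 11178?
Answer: -1287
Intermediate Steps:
d(Z) = 1
(9890 + d(103)) - 11178 = (9890 + 1) - 11178 = 9891 - 11178 = -1287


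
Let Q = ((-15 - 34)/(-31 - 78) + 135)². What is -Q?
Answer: -217975696/11881 ≈ -18347.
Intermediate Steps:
Q = 217975696/11881 (Q = (-49/(-109) + 135)² = (-49*(-1/109) + 135)² = (49/109 + 135)² = (14764/109)² = 217975696/11881 ≈ 18347.)
-Q = -1*217975696/11881 = -217975696/11881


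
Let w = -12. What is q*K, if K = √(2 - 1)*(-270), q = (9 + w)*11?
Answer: 8910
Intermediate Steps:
q = -33 (q = (9 - 12)*11 = -3*11 = -33)
K = -270 (K = √1*(-270) = 1*(-270) = -270)
q*K = -33*(-270) = 8910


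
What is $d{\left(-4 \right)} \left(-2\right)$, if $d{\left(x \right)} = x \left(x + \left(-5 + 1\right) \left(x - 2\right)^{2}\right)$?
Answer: $-1184$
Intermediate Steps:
$d{\left(x \right)} = x \left(x - 4 \left(-2 + x\right)^{2}\right)$
$d{\left(-4 \right)} \left(-2\right) = - 4 \left(-4 - 4 \left(-2 - 4\right)^{2}\right) \left(-2\right) = - 4 \left(-4 - 4 \left(-6\right)^{2}\right) \left(-2\right) = - 4 \left(-4 - 144\right) \left(-2\right) = \left(-4\right) \left(-148\right) \left(-2\right) = 592 \left(-2\right) = -1184$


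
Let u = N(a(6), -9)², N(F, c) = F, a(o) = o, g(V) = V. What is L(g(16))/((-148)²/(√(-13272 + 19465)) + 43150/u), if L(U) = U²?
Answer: 615693196800/2727271100641 - 1816805376*√6193/2727271100641 ≈ 0.17333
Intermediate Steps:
u = 36 (u = 6² = 36)
L(g(16))/((-148)²/(√(-13272 + 19465)) + 43150/u) = 16²/((-148)²/(√(-13272 + 19465)) + 43150/36) = 256/(21904/(√6193) + 43150*(1/36)) = 256/(21904*(√6193/6193) + 21575/18) = 256/(21904*√6193/6193 + 21575/18) = 256/(21575/18 + 21904*√6193/6193)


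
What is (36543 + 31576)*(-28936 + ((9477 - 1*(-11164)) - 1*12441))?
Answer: -1412515584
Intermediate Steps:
(36543 + 31576)*(-28936 + ((9477 - 1*(-11164)) - 1*12441)) = 68119*(-28936 + ((9477 + 11164) - 12441)) = 68119*(-28936 + (20641 - 12441)) = 68119*(-28936 + 8200) = 68119*(-20736) = -1412515584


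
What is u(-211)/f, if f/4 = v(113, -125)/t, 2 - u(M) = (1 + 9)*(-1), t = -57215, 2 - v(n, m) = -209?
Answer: -171645/211 ≈ -813.48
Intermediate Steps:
v(n, m) = 211 (v(n, m) = 2 - 1*(-209) = 2 + 209 = 211)
u(M) = 12 (u(M) = 2 - (1 + 9)*(-1) = 2 - 10*(-1) = 2 - 1*(-10) = 2 + 10 = 12)
f = -844/57215 (f = 4*(211/(-57215)) = 4*(211*(-1/57215)) = 4*(-211/57215) = -844/57215 ≈ -0.014751)
u(-211)/f = 12/(-844/57215) = 12*(-57215/844) = -171645/211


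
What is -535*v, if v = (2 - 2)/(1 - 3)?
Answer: 0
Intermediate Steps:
v = 0 (v = 0/(-2) = 0*(-1/2) = 0)
-535*v = -535*0 = 0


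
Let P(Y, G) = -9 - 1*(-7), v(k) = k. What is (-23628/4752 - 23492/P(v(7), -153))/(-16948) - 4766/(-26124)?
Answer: -677845325/1328248656 ≈ -0.51033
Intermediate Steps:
P(Y, G) = -2 (P(Y, G) = -9 + 7 = -2)
(-23628/4752 - 23492/P(v(7), -153))/(-16948) - 4766/(-26124) = (-23628/4752 - 23492/(-2))/(-16948) - 4766/(-26124) = (-23628*1/4752 - 23492*(-½))*(-1/16948) - 4766*(-1/26124) = (-179/36 + 11746)*(-1/16948) + 2383/13062 = (422677/36)*(-1/16948) + 2383/13062 = -422677/610128 + 2383/13062 = -677845325/1328248656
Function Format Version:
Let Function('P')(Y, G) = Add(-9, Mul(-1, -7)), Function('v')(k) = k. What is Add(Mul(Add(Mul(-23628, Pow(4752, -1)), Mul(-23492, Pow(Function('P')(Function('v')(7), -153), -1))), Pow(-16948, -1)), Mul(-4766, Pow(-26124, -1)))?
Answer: Rational(-677845325, 1328248656) ≈ -0.51033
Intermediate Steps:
Function('P')(Y, G) = -2 (Function('P')(Y, G) = Add(-9, 7) = -2)
Add(Mul(Add(Mul(-23628, Pow(4752, -1)), Mul(-23492, Pow(Function('P')(Function('v')(7), -153), -1))), Pow(-16948, -1)), Mul(-4766, Pow(-26124, -1))) = Add(Mul(Add(Mul(-23628, Pow(4752, -1)), Mul(-23492, Pow(-2, -1))), Pow(-16948, -1)), Mul(-4766, Pow(-26124, -1))) = Add(Mul(Add(Mul(-23628, Rational(1, 4752)), Mul(-23492, Rational(-1, 2))), Rational(-1, 16948)), Mul(-4766, Rational(-1, 26124))) = Add(Mul(Add(Rational(-179, 36), 11746), Rational(-1, 16948)), Rational(2383, 13062)) = Add(Mul(Rational(422677, 36), Rational(-1, 16948)), Rational(2383, 13062)) = Add(Rational(-422677, 610128), Rational(2383, 13062)) = Rational(-677845325, 1328248656)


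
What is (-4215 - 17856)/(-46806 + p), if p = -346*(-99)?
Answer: 7357/4184 ≈ 1.7584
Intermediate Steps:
p = 34254
(-4215 - 17856)/(-46806 + p) = (-4215 - 17856)/(-46806 + 34254) = -22071/(-12552) = -22071*(-1/12552) = 7357/4184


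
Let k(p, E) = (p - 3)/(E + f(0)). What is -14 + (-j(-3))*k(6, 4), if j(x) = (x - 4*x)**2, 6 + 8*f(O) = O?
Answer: -1154/13 ≈ -88.769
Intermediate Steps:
f(O) = -3/4 + O/8
k(p, E) = (-3 + p)/(-3/4 + E) (k(p, E) = (p - 3)/(E + (-3/4 + (1/8)*0)) = (-3 + p)/(E + (-3/4 + 0)) = (-3 + p)/(E - 3/4) = (-3 + p)/(-3/4 + E))
j(x) = 9*x**2 (j(x) = (-3*x)**2 = 9*x**2)
-14 + (-j(-3))*k(6, 4) = -14 + (-9*(-3)**2)*(4*(-3 + 6)/(-3 + 4*4)) = -14 + (-9*9)*(4*3/(-3 + 16)) = -14 + (-1*81)*(4*3/13) = -14 - 324*3/13 = -14 - 81*12/13 = -14 - 972/13 = -1154/13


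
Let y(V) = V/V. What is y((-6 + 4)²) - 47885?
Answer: -47884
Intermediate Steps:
y(V) = 1
y((-6 + 4)²) - 47885 = 1 - 47885 = -47884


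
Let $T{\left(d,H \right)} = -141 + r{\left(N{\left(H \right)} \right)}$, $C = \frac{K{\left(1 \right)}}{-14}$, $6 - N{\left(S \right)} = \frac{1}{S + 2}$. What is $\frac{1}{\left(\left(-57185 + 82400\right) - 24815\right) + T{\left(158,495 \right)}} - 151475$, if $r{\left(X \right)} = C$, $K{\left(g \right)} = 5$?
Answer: $- \frac{548490961}{3621} \approx -1.5148 \cdot 10^{5}$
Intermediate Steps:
$N{\left(S \right)} = 6 - \frac{1}{2 + S}$ ($N{\left(S \right)} = 6 - \frac{1}{S + 2} = 6 - \frac{1}{2 + S}$)
$C = - \frac{5}{14}$ ($C = \frac{5}{-14} = 5 \left(- \frac{1}{14}\right) = - \frac{5}{14} \approx -0.35714$)
$r{\left(X \right)} = - \frac{5}{14}$
$T{\left(d,H \right)} = - \frac{1979}{14}$ ($T{\left(d,H \right)} = -141 - \frac{5}{14} = - \frac{1979}{14}$)
$\frac{1}{\left(\left(-57185 + 82400\right) - 24815\right) + T{\left(158,495 \right)}} - 151475 = \frac{1}{\left(\left(-57185 + 82400\right) - 24815\right) - \frac{1979}{14}} - 151475 = \frac{1}{\left(25215 - 24815\right) - \frac{1979}{14}} - 151475 = \frac{1}{400 - \frac{1979}{14}} - 151475 = \frac{1}{\frac{3621}{14}} - 151475 = \frac{14}{3621} - 151475 = - \frac{548490961}{3621}$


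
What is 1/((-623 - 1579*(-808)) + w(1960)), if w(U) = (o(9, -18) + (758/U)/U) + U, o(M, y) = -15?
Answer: 1920800/2453157403579 ≈ 7.8299e-7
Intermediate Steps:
w(U) = -15 + U + 758/U² (w(U) = (-15 + (758/U)/U) + U = (-15 + 758/U²) + U = -15 + U + 758/U²)
1/((-623 - 1579*(-808)) + w(1960)) = 1/((-623 - 1579*(-808)) + (-15 + 1960 + 758/1960²)) = 1/((-623 + 1275832) + (-15 + 1960 + 758*(1/3841600))) = 1/(1275209 + (-15 + 1960 + 379/1920800)) = 1/(1275209 + 3735956379/1920800) = 1/(2453157403579/1920800) = 1920800/2453157403579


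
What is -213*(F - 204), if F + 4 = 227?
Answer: -4047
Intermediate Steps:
F = 223 (F = -4 + 227 = 223)
-213*(F - 204) = -213*(223 - 204) = -213*19 = -4047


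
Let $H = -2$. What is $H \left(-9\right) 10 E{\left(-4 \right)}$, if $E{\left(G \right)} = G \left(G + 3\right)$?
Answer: $720$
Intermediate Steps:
$E{\left(G \right)} = G \left(3 + G\right)$
$H \left(-9\right) 10 E{\left(-4 \right)} = \left(-2\right) \left(-9\right) 10 \left(- 4 \left(3 - 4\right)\right) = 18 \cdot 10 \left(\left(-4\right) \left(-1\right)\right) = 180 \cdot 4 = 720$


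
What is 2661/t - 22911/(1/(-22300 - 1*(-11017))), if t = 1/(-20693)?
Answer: 203440740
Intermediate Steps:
t = -1/20693 ≈ -4.8326e-5
2661/t - 22911/(1/(-22300 - 1*(-11017))) = 2661/(-1/20693) - 22911/(1/(-22300 - 1*(-11017))) = 2661*(-20693) - 22911/(1/(-22300 + 11017)) = -55064073 - 22911/(1/(-11283)) = -55064073 - 22911/(-1/11283) = -55064073 - 22911*(-11283) = -55064073 + 258504813 = 203440740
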